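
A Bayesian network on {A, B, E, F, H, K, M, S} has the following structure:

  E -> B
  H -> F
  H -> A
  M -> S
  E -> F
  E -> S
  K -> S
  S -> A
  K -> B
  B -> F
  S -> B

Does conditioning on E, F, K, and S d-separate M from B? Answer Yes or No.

Yes — M and B are d-separated given {E, F, K, S}.

6 paths connect M and B; each must be blocked for d-separation to hold:
Path 1: M → S ← K → B
  K is a fork here and K is conditioned on, so the path is blocked at K.
Path 2: M → S → A ← H → F ← B
  S is a chain here and S is conditioned on, so the path is blocked at S.
Path 3: M → S → A ← H → F ← E → B
  S is a chain here and S is conditioned on, so the path is blocked at S.
Path 4: M → S → B
  S is a chain here and S is conditioned on, so the path is blocked at S.
Path 5: M → S ← E → F ← B
  E is a fork here and E is conditioned on, so the path is blocked at E.
Path 6: M → S ← E → B
  E is a fork here and E is conditioned on, so the path is blocked at E.
Every path is blocked, so M and B are d-separated given {E, F, K, S}.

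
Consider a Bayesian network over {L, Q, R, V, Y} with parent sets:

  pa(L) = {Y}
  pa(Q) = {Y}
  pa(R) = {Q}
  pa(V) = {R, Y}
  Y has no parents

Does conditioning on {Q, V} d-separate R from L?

We examine all 2 paths between R and L:
Path 1: R ← Q ← Y → L
  Q is a chain here and Q is conditioned on, so the path is blocked at Q.
Path 2: R → V ← Y → L
  V is a collider and V is conditioned on, which opens it; Y is a fork and Y is not conditioned on — no node blocks this path, so it is active.
At least one path is unblocked, so d-separation fails.

No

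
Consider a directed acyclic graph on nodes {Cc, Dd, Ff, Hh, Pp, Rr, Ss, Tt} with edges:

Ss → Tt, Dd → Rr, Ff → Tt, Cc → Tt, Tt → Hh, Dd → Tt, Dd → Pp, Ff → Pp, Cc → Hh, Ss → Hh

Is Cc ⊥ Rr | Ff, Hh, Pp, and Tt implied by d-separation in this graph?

6 paths connect Cc and Rr; each must be blocked for d-separation to hold:
Path 1: Cc → Tt ← Ff → Pp ← Dd → Rr
  Ff is a fork here and Ff is conditioned on, so the path is blocked at Ff.
Path 2: Cc → Tt ← Dd → Rr
  Tt is a collider and Tt is conditioned on, which opens it; Dd is a fork and Dd is not conditioned on — no node blocks this path, so it is active.
Path 3: Cc → Hh ← Tt ← Ff → Pp ← Dd → Rr
  Tt is a chain here and Tt is conditioned on, so the path is blocked at Tt.
Path 4: Cc → Hh ← Tt ← Dd → Rr
  Tt is a chain here and Tt is conditioned on, so the path is blocked at Tt.
Path 5: Cc → Hh ← Ss → Tt ← Ff → Pp ← Dd → Rr
  Ff is a fork here and Ff is conditioned on, so the path is blocked at Ff.
Path 6: Cc → Hh ← Ss → Tt ← Dd → Rr
  Hh is a collider and Hh is conditioned on, which opens it; Ss is a fork and Ss is not conditioned on; Tt is a collider and Tt is conditioned on, which opens it; Dd is a fork and Dd is not conditioned on — no node blocks this path, so it is active.
Because an active path exists, Cc and Rr are not d-separated.

No — Cc and Rr are not d-separated given {Ff, Hh, Pp, Tt}.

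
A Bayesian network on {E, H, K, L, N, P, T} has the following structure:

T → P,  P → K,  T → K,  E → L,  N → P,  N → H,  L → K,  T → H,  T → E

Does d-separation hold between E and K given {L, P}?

No

Enumerating the 4 paths from E to K and testing each for blocking by {L, P}:
  1. E → L → K — L:chain[blocks] ⇒ blocked
  2. E ← T → P → K — T:fork[open]; P:chain[blocks] ⇒ blocked
  3. E ← T → K — T:fork[open] ⇒ active
  4. E ← T → H ← N → P → K — T:fork[open]; H:collider[blocks]; N:fork[open]; P:chain[blocks] ⇒ blocked
Since the path E ← T → K is active, E and K are not d-separated given {L, P}.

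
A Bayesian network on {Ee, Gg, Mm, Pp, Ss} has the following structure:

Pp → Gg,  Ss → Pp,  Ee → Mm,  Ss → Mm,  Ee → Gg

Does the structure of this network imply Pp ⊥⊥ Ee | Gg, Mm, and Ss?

No

2 paths connect Pp and Ee; each must be blocked for d-separation to hold:
Path 1: Pp → Gg ← Ee
  Gg is a collider and Gg is conditioned on, which opens it — no node blocks this path, so it is active.
Path 2: Pp ← Ss → Mm ← Ee
  Ss is a fork here and Ss is conditioned on, so the path is blocked at Ss.
Because an active path exists, Pp and Ee are not d-separated.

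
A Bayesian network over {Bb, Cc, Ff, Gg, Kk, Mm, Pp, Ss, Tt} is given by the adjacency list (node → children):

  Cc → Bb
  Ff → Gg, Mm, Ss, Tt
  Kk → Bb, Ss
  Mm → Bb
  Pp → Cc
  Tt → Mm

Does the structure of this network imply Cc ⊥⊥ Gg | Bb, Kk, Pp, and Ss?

No

There are 3 undirected paths between Cc and Gg; checking each against the conditioning set {Bb, Kk, Pp, Ss}:
  1. Cc → Bb ← Kk → Ss ← Ff → Gg — Bb:collider[open]; Kk:fork[blocks]; Ss:collider[open]; Ff:fork[open] ⇒ blocked
  2. Cc → Bb ← Mm ← Tt ← Ff → Gg — Bb:collider[open]; Mm:chain[open]; Tt:chain[open]; Ff:fork[open] ⇒ active
  3. Cc → Bb ← Mm ← Ff → Gg — Bb:collider[open]; Mm:chain[open]; Ff:fork[open] ⇒ active
At least one path is unblocked, so d-separation fails.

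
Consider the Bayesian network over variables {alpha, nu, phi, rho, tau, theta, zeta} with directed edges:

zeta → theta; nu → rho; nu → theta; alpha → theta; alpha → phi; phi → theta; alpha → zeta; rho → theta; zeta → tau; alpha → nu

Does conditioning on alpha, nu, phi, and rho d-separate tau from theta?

We examine all 5 paths between tau and theta:
Path 1: tau ← zeta → theta
  zeta is a fork and zeta is not conditioned on — no node blocks this path, so it is active.
Path 2: tau ← zeta ← alpha → nu → theta
  alpha is a fork here and alpha is conditioned on, so the path is blocked at alpha.
Path 3: tau ← zeta ← alpha → nu → rho → theta
  alpha is a fork here and alpha is conditioned on, so the path is blocked at alpha.
Path 4: tau ← zeta ← alpha → theta
  alpha is a fork here and alpha is conditioned on, so the path is blocked at alpha.
Path 5: tau ← zeta ← alpha → phi → theta
  alpha is a fork here and alpha is conditioned on, so the path is blocked at alpha.
Since the path tau ← zeta → theta is active, tau and theta are not d-separated given {alpha, nu, phi, rho}.

No — tau and theta are not d-separated given {alpha, nu, phi, rho}.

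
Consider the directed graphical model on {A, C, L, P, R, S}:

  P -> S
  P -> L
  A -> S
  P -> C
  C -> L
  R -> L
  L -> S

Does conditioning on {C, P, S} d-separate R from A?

No

3 paths connect R and A; each must be blocked for d-separation to hold:
Path 1: R → L → S ← A
  L is a chain and L is not conditioned on; S is a collider and S is conditioned on, which opens it — no node blocks this path, so it is active.
Path 2: R → L ← P → S ← A
  P is a fork here and P is conditioned on, so the path is blocked at P.
Path 3: R → L ← C ← P → S ← A
  C is a chain here and C is conditioned on, so the path is blocked at C.
Because an active path exists, R and A are not d-separated.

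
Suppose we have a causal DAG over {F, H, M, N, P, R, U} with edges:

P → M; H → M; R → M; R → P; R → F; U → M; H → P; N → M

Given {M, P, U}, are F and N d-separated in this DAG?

3 paths connect F and N; each must be blocked for d-separation to hold:
  1. F ← R → M ← N — R:fork[open]; M:collider[open] ⇒ active
  2. F ← R → P ← H → M ← N — R:fork[open]; P:collider[open]; H:fork[open]; M:collider[open] ⇒ active
  3. F ← R → P → M ← N — R:fork[open]; P:chain[blocks]; M:collider[open] ⇒ blocked
At least one path is unblocked, so d-separation fails.

No — F and N are not d-separated given {M, P, U}.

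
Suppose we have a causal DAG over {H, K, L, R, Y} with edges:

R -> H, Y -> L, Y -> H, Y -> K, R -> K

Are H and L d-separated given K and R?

We examine all 2 paths between H and L:
Path 1: H ← Y → L
  Y is a fork and Y is not conditioned on — no node blocks this path, so it is active.
Path 2: H ← R → K ← Y → L
  R is a fork here and R is conditioned on, so the path is blocked at R.
Because an active path exists, H and L are not d-separated.

No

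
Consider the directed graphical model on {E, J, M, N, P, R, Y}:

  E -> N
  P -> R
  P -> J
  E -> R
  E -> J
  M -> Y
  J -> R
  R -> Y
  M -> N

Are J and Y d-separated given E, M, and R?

Yes

We examine all 6 paths between J and Y:
Path 1: J → R → Y
  R is a chain here and R is conditioned on, so the path is blocked at R.
Path 2: J → R ← E → N ← M → Y
  E is a fork here and E is conditioned on, so the path is blocked at E.
Path 3: J ← E → R → Y
  E is a fork here and E is conditioned on, so the path is blocked at E.
Path 4: J ← E → N ← M → Y
  E is a fork here and E is conditioned on, so the path is blocked at E.
Path 5: J ← P → R → Y
  R is a chain here and R is conditioned on, so the path is blocked at R.
Path 6: J ← P → R ← E → N ← M → Y
  E is a fork here and E is conditioned on, so the path is blocked at E.
All paths are blocked; J ⊥ Y | {E, M, R} holds.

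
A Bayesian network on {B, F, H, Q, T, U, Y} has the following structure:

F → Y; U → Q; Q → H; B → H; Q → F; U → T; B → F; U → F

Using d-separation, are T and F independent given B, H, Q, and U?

3 paths connect T and F; each must be blocked for d-separation to hold:
Path 1: T ← U → F
  U is a fork here and U is conditioned on, so the path is blocked at U.
Path 2: T ← U → Q → H ← B → F
  U is a fork here and U is conditioned on, so the path is blocked at U.
Path 3: T ← U → Q → F
  U is a fork here and U is conditioned on, so the path is blocked at U.
All paths are blocked; T ⊥ F | {B, H, Q, U} holds.

Yes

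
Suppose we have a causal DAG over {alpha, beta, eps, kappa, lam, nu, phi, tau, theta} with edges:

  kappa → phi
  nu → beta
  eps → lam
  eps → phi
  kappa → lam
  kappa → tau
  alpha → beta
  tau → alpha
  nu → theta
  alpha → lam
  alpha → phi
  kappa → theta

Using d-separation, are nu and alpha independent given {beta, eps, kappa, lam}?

6 paths connect nu and alpha; each must be blocked for d-separation to hold:
  1. nu → beta ← alpha — beta:collider[open] ⇒ active
  2. nu → theta ← kappa → tau → alpha — theta:collider[blocks]; kappa:fork[blocks]; tau:chain[open] ⇒ blocked
  3. nu → theta ← kappa → phi ← eps → lam ← alpha — theta:collider[blocks]; kappa:fork[blocks]; phi:collider[blocks]; eps:fork[blocks]; lam:collider[open] ⇒ blocked
  4. nu → theta ← kappa → phi ← alpha — theta:collider[blocks]; kappa:fork[blocks]; phi:collider[blocks] ⇒ blocked
  5. nu → theta ← kappa → lam ← eps → phi ← alpha — theta:collider[blocks]; kappa:fork[blocks]; lam:collider[open]; eps:fork[blocks]; phi:collider[blocks] ⇒ blocked
  6. nu → theta ← kappa → lam ← alpha — theta:collider[blocks]; kappa:fork[blocks]; lam:collider[open] ⇒ blocked
At least one path is unblocked, so d-separation fails.

No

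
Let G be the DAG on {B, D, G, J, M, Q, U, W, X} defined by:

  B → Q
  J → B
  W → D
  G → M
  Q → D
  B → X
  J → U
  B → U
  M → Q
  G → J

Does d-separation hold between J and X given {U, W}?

Enumerating the 3 paths from J to X and testing each for blocking by {U, W}:
Path 1: J → U ← B → X
  U is a collider and U is conditioned on, which opens it; B is a fork and B is not conditioned on — no node blocks this path, so it is active.
Path 2: J ← G → M → Q ← B → X
  Q is a collider here and neither Q nor any of its descendants is conditioned on, so the collider stays closed — the path is blocked at Q.
Path 3: J → B → X
  B is a chain and B is not conditioned on — no node blocks this path, so it is active.
Since the path J → U ← B → X is active, J and X are not d-separated given {U, W}.

No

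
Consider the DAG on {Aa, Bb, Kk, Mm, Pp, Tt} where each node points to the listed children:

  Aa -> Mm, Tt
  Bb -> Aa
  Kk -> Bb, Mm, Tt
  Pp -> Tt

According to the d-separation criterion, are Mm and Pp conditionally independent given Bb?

Yes

There are 4 undirected paths between Mm and Pp; checking each against the conditioning set {Bb}:
  1. Mm ← Kk → Bb → Aa → Tt ← Pp — Kk:fork[open]; Bb:chain[blocks]; Aa:chain[open]; Tt:collider[blocks] ⇒ blocked
  2. Mm ← Kk → Tt ← Pp — Kk:fork[open]; Tt:collider[blocks] ⇒ blocked
  3. Mm ← Aa ← Bb ← Kk → Tt ← Pp — Aa:chain[open]; Bb:chain[blocks]; Kk:fork[open]; Tt:collider[blocks] ⇒ blocked
  4. Mm ← Aa → Tt ← Pp — Aa:fork[open]; Tt:collider[blocks] ⇒ blocked
All paths are blocked; Mm ⊥ Pp | {Bb} holds.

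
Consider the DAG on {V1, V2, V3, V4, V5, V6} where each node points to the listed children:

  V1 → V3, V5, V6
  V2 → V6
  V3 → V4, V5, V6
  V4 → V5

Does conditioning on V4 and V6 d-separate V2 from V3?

No

4 paths connect V2 and V3; each must be blocked for d-separation to hold:
Path 1: V2 → V6 ← V3
  V6 is a collider and V6 is conditioned on, which opens it — no node blocks this path, so it is active.
Path 2: V2 → V6 ← V1 → V5 ← V4 ← V3
  V5 is a collider here and neither V5 nor any of its descendants is conditioned on, so the collider stays closed — the path is blocked at V5.
Path 3: V2 → V6 ← V1 → V5 ← V3
  V5 is a collider here and neither V5 nor any of its descendants is conditioned on, so the collider stays closed — the path is blocked at V5.
Path 4: V2 → V6 ← V1 → V3
  V6 is a collider and V6 is conditioned on, which opens it; V1 is a fork and V1 is not conditioned on — no node blocks this path, so it is active.
Because an active path exists, V2 and V3 are not d-separated.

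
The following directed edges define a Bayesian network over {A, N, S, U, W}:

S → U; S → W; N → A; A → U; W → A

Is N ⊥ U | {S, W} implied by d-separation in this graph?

We examine all 2 paths between N and U:
Path 1: N → A → U
  A is a chain and A is not conditioned on — no node blocks this path, so it is active.
Path 2: N → A ← W ← S → U
  A is a collider here and neither A nor any of its descendants is conditioned on, so the collider stays closed — the path is blocked at A.
Since the path N → A → U is active, N and U are not d-separated given {S, W}.

No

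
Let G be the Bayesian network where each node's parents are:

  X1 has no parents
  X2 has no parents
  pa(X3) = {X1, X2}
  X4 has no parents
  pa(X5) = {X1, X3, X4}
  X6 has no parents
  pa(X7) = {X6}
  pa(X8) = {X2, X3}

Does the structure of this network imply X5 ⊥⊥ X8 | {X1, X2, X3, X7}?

Enumerating the 4 paths from X5 to X8 and testing each for blocking by {X1, X2, X3, X7}:
  1. X5 ← X3 ← X2 → X8 — X3:chain[blocks]; X2:fork[blocks] ⇒ blocked
  2. X5 ← X3 → X8 — X3:fork[blocks] ⇒ blocked
  3. X5 ← X1 → X3 ← X2 → X8 — X1:fork[blocks]; X3:collider[open]; X2:fork[blocks] ⇒ blocked
  4. X5 ← X1 → X3 → X8 — X1:fork[blocks]; X3:chain[blocks] ⇒ blocked
All paths are blocked; X5 ⊥ X8 | {X1, X2, X3, X7} holds.

Yes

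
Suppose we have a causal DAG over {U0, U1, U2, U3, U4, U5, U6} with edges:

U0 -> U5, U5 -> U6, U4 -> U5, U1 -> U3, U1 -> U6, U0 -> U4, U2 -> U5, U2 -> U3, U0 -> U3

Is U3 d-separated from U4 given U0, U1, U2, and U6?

6 paths connect U3 and U4; each must be blocked for d-separation to hold:
  1. U3 ← U0 → U4 — U0:fork[blocks] ⇒ blocked
  2. U3 ← U0 → U5 ← U4 — U0:fork[blocks]; U5:collider[open] ⇒ blocked
  3. U3 ← U1 → U6 ← U5 ← U0 → U4 — U1:fork[blocks]; U6:collider[open]; U5:chain[open]; U0:fork[blocks] ⇒ blocked
  4. U3 ← U1 → U6 ← U5 ← U4 — U1:fork[blocks]; U6:collider[open]; U5:chain[open] ⇒ blocked
  5. U3 ← U2 → U5 ← U0 → U4 — U2:fork[blocks]; U5:collider[open]; U0:fork[blocks] ⇒ blocked
  6. U3 ← U2 → U5 ← U4 — U2:fork[blocks]; U5:collider[open] ⇒ blocked
Since every path is blocked, d-separation holds.

Yes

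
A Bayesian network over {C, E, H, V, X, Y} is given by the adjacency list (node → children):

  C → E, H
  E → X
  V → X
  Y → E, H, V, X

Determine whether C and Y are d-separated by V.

4 paths connect C and Y; each must be blocked for d-separation to hold:
Path 1: C → H ← Y
  H is a collider here and neither H nor any of its descendants is conditioned on, so the collider stays closed — the path is blocked at H.
Path 2: C → E → X ← V ← Y
  X is a collider here and neither X nor any of its descendants is conditioned on, so the collider stays closed — the path is blocked at X.
Path 3: C → E → X ← Y
  X is a collider here and neither X nor any of its descendants is conditioned on, so the collider stays closed — the path is blocked at X.
Path 4: C → E ← Y
  E is a collider here and neither E nor any of its descendants is conditioned on, so the collider stays closed — the path is blocked at E.
Every path is blocked, so C and Y are d-separated given {V}.

Yes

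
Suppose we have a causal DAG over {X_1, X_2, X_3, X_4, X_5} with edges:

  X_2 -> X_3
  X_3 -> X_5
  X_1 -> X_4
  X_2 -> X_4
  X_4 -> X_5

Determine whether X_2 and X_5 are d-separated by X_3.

There are 2 undirected paths between X_2 and X_5; checking each against the conditioning set {X_3}:
  1. X_2 → X_3 → X_5 — X_3:chain[blocks] ⇒ blocked
  2. X_2 → X_4 → X_5 — X_4:chain[open] ⇒ active
Since the path X_2 → X_4 → X_5 is active, X_2 and X_5 are not d-separated given {X_3}.

No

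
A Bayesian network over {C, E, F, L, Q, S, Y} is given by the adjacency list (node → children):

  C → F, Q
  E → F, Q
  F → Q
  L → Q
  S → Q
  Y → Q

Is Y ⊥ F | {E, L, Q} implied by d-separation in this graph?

No

3 paths connect Y and F; each must be blocked for d-separation to hold:
Path 1: Y → Q ← C → F
  Q is a collider and Q is conditioned on, which opens it; C is a fork and C is not conditioned on — no node blocks this path, so it is active.
Path 2: Y → Q ← E → F
  E is a fork here and E is conditioned on, so the path is blocked at E.
Path 3: Y → Q ← F
  Q is a collider and Q is conditioned on, which opens it — no node blocks this path, so it is active.
At least one path is unblocked, so d-separation fails.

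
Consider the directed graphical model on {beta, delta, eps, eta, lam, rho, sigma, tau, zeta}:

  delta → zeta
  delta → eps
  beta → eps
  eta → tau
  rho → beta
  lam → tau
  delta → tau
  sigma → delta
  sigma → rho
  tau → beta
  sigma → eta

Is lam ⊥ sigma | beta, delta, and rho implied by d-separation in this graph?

There are 5 undirected paths between lam and sigma; checking each against the conditioning set {beta, delta, rho}:
Path 1: lam → tau ← delta → eps ← beta ← rho ← sigma
  delta is a fork here and delta is conditioned on, so the path is blocked at delta.
Path 2: lam → tau ← delta ← sigma
  delta is a chain here and delta is conditioned on, so the path is blocked at delta.
Path 3: lam → tau ← eta ← sigma
  tau is a collider and its descendant beta is conditioned on, which opens it; eta is a chain and eta is not conditioned on — no node blocks this path, so it is active.
Path 4: lam → tau → beta → eps ← delta ← sigma
  beta is a chain here and beta is conditioned on, so the path is blocked at beta.
Path 5: lam → tau → beta ← rho ← sigma
  rho is a chain here and rho is conditioned on, so the path is blocked at rho.
Since the path lam → tau ← eta ← sigma is active, lam and sigma are not d-separated given {beta, delta, rho}.

No — lam and sigma are not d-separated given {beta, delta, rho}.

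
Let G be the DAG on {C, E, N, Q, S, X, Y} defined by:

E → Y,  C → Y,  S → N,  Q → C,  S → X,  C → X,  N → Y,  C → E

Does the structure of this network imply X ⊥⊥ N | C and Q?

No

There are 3 undirected paths between X and N; checking each against the conditioning set {C, Q}:
Path 1: X ← S → N
  S is a fork and S is not conditioned on — no node blocks this path, so it is active.
Path 2: X ← C → E → Y ← N
  C is a fork here and C is conditioned on, so the path is blocked at C.
Path 3: X ← C → Y ← N
  C is a fork here and C is conditioned on, so the path is blocked at C.
Because an active path exists, X and N are not d-separated.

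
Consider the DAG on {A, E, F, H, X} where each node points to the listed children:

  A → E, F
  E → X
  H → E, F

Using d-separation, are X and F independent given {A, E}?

Yes

We examine all 2 paths between X and F:
Path 1: X ← E ← A → F
  E is a chain here and E is conditioned on, so the path is blocked at E.
Path 2: X ← E ← H → F
  E is a chain here and E is conditioned on, so the path is blocked at E.
All paths are blocked; X ⊥ F | {A, E} holds.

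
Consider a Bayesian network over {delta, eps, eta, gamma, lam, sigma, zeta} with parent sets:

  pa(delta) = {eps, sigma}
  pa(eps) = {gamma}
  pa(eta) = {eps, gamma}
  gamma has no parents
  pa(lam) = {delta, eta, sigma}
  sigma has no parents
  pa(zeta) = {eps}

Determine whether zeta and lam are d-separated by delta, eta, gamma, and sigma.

Enumerating the 4 paths from zeta to lam and testing each for blocking by {delta, eta, gamma, sigma}:
  1. zeta ← eps ← gamma → eta → lam — eps:chain[open]; gamma:fork[blocks]; eta:chain[blocks] ⇒ blocked
  2. zeta ← eps → delta → lam — eps:fork[open]; delta:chain[blocks] ⇒ blocked
  3. zeta ← eps → delta ← sigma → lam — eps:fork[open]; delta:collider[open]; sigma:fork[blocks] ⇒ blocked
  4. zeta ← eps → eta → lam — eps:fork[open]; eta:chain[blocks] ⇒ blocked
Every path is blocked, so zeta and lam are d-separated given {delta, eta, gamma, sigma}.

Yes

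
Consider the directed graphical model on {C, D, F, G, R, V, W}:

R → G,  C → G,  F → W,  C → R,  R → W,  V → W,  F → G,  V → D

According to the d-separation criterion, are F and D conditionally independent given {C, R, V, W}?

Yes — F and D are d-separated given {C, R, V, W}.

We examine all 3 paths between F and D:
Path 1: F → W ← V → D
  V is a fork here and V is conditioned on, so the path is blocked at V.
Path 2: F → G ← R → W ← V → D
  G is a collider here and neither G nor any of its descendants is conditioned on, so the collider stays closed — the path is blocked at G.
Path 3: F → G ← C → R → W ← V → D
  G is a collider here and neither G nor any of its descendants is conditioned on, so the collider stays closed — the path is blocked at G.
All paths are blocked; F ⊥ D | {C, R, V, W} holds.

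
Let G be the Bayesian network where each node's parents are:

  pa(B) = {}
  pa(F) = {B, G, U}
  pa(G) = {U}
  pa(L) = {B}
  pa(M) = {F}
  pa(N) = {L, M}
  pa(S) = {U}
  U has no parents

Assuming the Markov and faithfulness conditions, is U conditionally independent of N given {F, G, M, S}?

We examine all 4 paths between U and N:
Path 1: U → G → F ← B → L → N
  G is a chain here and G is conditioned on, so the path is blocked at G.
Path 2: U → G → F → M → N
  G is a chain here and G is conditioned on, so the path is blocked at G.
Path 3: U → F ← B → L → N
  F is a collider and F is conditioned on, which opens it; B is a fork and B is not conditioned on; L is a chain and L is not conditioned on — no node blocks this path, so it is active.
Path 4: U → F → M → N
  F is a chain here and F is conditioned on, so the path is blocked at F.
Because an active path exists, U and N are not d-separated.

No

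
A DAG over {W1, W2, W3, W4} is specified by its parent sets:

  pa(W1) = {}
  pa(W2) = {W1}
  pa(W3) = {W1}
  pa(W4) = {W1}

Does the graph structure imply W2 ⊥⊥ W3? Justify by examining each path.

Only one path connects W2 and W3:
Path 1: W2 ← W1 → W3
  W1 is a fork and W1 is not conditioned on — no node blocks this path, so it is active.
At least one path is unblocked, so d-separation fails.

No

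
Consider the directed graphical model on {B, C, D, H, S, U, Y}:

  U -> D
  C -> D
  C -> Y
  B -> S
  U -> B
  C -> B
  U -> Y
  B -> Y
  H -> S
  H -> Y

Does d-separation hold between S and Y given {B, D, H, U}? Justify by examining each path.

There are 6 undirected paths between S and Y; checking each against the conditioning set {B, D, H, U}:
  1. S ← B ← C → D ← U → Y — B:chain[blocks]; C:fork[open]; D:collider[open]; U:fork[blocks] ⇒ blocked
  2. S ← B ← C → Y — B:chain[blocks]; C:fork[open] ⇒ blocked
  3. S ← B ← U → D ← C → Y — B:chain[blocks]; U:fork[blocks]; D:collider[open]; C:fork[open] ⇒ blocked
  4. S ← B ← U → Y — B:chain[blocks]; U:fork[blocks] ⇒ blocked
  5. S ← B → Y — B:fork[blocks] ⇒ blocked
  6. S ← H → Y — H:fork[blocks] ⇒ blocked
Every path is blocked, so S and Y are d-separated given {B, D, H, U}.

Yes — S and Y are d-separated given {B, D, H, U}.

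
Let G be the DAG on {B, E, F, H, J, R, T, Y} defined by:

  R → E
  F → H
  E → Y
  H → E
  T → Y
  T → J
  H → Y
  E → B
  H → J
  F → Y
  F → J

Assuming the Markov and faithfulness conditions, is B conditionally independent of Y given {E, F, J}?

Yes — B and Y are d-separated given {E, F, J}.

Enumerating the 6 paths from B to Y and testing each for blocking by {E, F, J}:
  1. B ← E → Y — E:fork[blocks] ⇒ blocked
  2. B ← E ← H → J ← F → Y — E:chain[blocks]; H:fork[open]; J:collider[open]; F:fork[blocks] ⇒ blocked
  3. B ← E ← H → J ← T → Y — E:chain[blocks]; H:fork[open]; J:collider[open]; T:fork[open] ⇒ blocked
  4. B ← E ← H ← F → J ← T → Y — E:chain[blocks]; H:chain[open]; F:fork[blocks]; J:collider[open]; T:fork[open] ⇒ blocked
  5. B ← E ← H ← F → Y — E:chain[blocks]; H:chain[open]; F:fork[blocks] ⇒ blocked
  6. B ← E ← H → Y — E:chain[blocks]; H:fork[open] ⇒ blocked
Since every path is blocked, d-separation holds.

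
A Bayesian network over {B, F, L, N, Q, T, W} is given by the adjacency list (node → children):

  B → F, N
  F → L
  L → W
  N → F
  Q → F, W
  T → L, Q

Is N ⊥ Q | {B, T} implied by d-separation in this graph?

Yes — N and Q are d-separated given {B, T}.

6 paths connect N and Q; each must be blocked for d-separation to hold:
Path 1: N → F → L ← T → Q
  L is a collider here and neither L nor any of its descendants is conditioned on, so the collider stays closed — the path is blocked at L.
Path 2: N → F → L → W ← Q
  W is a collider here and neither W nor any of its descendants is conditioned on, so the collider stays closed — the path is blocked at W.
Path 3: N → F ← Q
  F is a collider here and neither F nor any of its descendants is conditioned on, so the collider stays closed — the path is blocked at F.
Path 4: N ← B → F → L ← T → Q
  B is a fork here and B is conditioned on, so the path is blocked at B.
Path 5: N ← B → F → L → W ← Q
  B is a fork here and B is conditioned on, so the path is blocked at B.
Path 6: N ← B → F ← Q
  B is a fork here and B is conditioned on, so the path is blocked at B.
Every path is blocked, so N and Q are d-separated given {B, T}.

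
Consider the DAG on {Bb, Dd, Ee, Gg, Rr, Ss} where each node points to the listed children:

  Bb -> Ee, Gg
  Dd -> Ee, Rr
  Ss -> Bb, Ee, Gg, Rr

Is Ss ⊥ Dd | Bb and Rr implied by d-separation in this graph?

No — Ss and Dd are not d-separated given {Bb, Rr}.

We examine all 4 paths between Ss and Dd:
Path 1: Ss → Gg ← Bb → Ee ← Dd
  Gg is a collider here and neither Gg nor any of its descendants is conditioned on, so the collider stays closed — the path is blocked at Gg.
Path 2: Ss → Ee ← Dd
  Ee is a collider here and neither Ee nor any of its descendants is conditioned on, so the collider stays closed — the path is blocked at Ee.
Path 3: Ss → Rr ← Dd
  Rr is a collider and Rr is conditioned on, which opens it — no node blocks this path, so it is active.
Path 4: Ss → Bb → Ee ← Dd
  Bb is a chain here and Bb is conditioned on, so the path is blocked at Bb.
Because an active path exists, Ss and Dd are not d-separated.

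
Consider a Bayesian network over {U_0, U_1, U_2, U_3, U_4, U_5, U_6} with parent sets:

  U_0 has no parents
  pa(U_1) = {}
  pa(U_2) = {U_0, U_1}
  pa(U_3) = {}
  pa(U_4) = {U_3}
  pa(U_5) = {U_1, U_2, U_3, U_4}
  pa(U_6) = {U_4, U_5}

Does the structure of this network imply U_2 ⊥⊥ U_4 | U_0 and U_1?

Yes

6 paths connect U_2 and U_4; each must be blocked for d-separation to hold:
Path 1: U_2 ← U_1 → U_5 ← U_4
  U_1 is a fork here and U_1 is conditioned on, so the path is blocked at U_1.
Path 2: U_2 ← U_1 → U_5 ← U_3 → U_4
  U_1 is a fork here and U_1 is conditioned on, so the path is blocked at U_1.
Path 3: U_2 ← U_1 → U_5 → U_6 ← U_4
  U_1 is a fork here and U_1 is conditioned on, so the path is blocked at U_1.
Path 4: U_2 → U_5 ← U_4
  U_5 is a collider here and neither U_5 nor any of its descendants is conditioned on, so the collider stays closed — the path is blocked at U_5.
Path 5: U_2 → U_5 ← U_3 → U_4
  U_5 is a collider here and neither U_5 nor any of its descendants is conditioned on, so the collider stays closed — the path is blocked at U_5.
Path 6: U_2 → U_5 → U_6 ← U_4
  U_6 is a collider here and neither U_6 nor any of its descendants is conditioned on, so the collider stays closed — the path is blocked at U_6.
Every path is blocked, so U_2 and U_4 are d-separated given {U_0, U_1}.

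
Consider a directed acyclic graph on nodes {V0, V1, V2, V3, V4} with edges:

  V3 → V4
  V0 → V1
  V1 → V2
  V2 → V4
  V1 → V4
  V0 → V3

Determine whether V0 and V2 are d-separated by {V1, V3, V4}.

Yes

We examine all 4 paths between V0 and V2:
Path 1: V0 → V1 → V4 ← V2
  V1 is a chain here and V1 is conditioned on, so the path is blocked at V1.
Path 2: V0 → V1 → V2
  V1 is a chain here and V1 is conditioned on, so the path is blocked at V1.
Path 3: V0 → V3 → V4 ← V1 → V2
  V3 is a chain here and V3 is conditioned on, so the path is blocked at V3.
Path 4: V0 → V3 → V4 ← V2
  V3 is a chain here and V3 is conditioned on, so the path is blocked at V3.
Every path is blocked, so V0 and V2 are d-separated given {V1, V3, V4}.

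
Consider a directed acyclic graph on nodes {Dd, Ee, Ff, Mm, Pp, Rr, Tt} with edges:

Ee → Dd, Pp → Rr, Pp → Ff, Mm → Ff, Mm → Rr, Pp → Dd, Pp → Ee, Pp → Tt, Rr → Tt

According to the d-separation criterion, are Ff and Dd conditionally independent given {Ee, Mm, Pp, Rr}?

We examine all 6 paths between Ff and Dd:
Path 1: Ff ← Mm → Rr → Tt ← Pp → Ee → Dd
  Mm is a fork here and Mm is conditioned on, so the path is blocked at Mm.
Path 2: Ff ← Mm → Rr → Tt ← Pp → Dd
  Mm is a fork here and Mm is conditioned on, so the path is blocked at Mm.
Path 3: Ff ← Mm → Rr ← Pp → Ee → Dd
  Mm is a fork here and Mm is conditioned on, so the path is blocked at Mm.
Path 4: Ff ← Mm → Rr ← Pp → Dd
  Mm is a fork here and Mm is conditioned on, so the path is blocked at Mm.
Path 5: Ff ← Pp → Ee → Dd
  Pp is a fork here and Pp is conditioned on, so the path is blocked at Pp.
Path 6: Ff ← Pp → Dd
  Pp is a fork here and Pp is conditioned on, so the path is blocked at Pp.
All paths are blocked; Ff ⊥ Dd | {Ee, Mm, Pp, Rr} holds.

Yes — Ff and Dd are d-separated given {Ee, Mm, Pp, Rr}.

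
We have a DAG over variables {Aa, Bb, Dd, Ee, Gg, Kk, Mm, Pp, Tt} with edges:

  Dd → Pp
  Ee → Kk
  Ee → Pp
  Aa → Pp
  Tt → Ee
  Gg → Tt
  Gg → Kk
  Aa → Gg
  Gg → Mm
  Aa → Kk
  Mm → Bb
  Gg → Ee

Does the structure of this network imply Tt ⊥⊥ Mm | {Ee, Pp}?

There are 6 undirected paths between Tt and Mm; checking each against the conditioning set {Ee, Pp}:
Path 1: Tt → Ee ← Gg → Mm
  Ee is a collider and Ee is conditioned on, which opens it; Gg is a fork and Gg is not conditioned on — no node blocks this path, so it is active.
Path 2: Tt → Ee → Kk ← Gg → Mm
  Ee is a chain here and Ee is conditioned on, so the path is blocked at Ee.
Path 3: Tt → Ee → Kk ← Aa → Gg → Mm
  Ee is a chain here and Ee is conditioned on, so the path is blocked at Ee.
Path 4: Tt → Ee → Pp ← Aa → Gg → Mm
  Ee is a chain here and Ee is conditioned on, so the path is blocked at Ee.
Path 5: Tt → Ee → Pp ← Aa → Kk ← Gg → Mm
  Ee is a chain here and Ee is conditioned on, so the path is blocked at Ee.
Path 6: Tt ← Gg → Mm
  Gg is a fork and Gg is not conditioned on — no node blocks this path, so it is active.
Since the path Tt → Ee ← Gg → Mm is active, Tt and Mm are not d-separated given {Ee, Pp}.

No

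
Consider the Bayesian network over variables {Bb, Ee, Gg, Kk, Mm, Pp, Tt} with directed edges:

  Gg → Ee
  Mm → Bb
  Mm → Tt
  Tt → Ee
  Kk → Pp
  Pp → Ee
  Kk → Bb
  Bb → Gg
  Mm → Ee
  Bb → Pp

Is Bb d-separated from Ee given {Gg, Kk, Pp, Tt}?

5 paths connect Bb and Ee; each must be blocked for d-separation to hold:
Path 1: Bb → Pp → Ee
  Pp is a chain here and Pp is conditioned on, so the path is blocked at Pp.
Path 2: Bb → Gg → Ee
  Gg is a chain here and Gg is conditioned on, so the path is blocked at Gg.
Path 3: Bb ← Mm → Tt → Ee
  Tt is a chain here and Tt is conditioned on, so the path is blocked at Tt.
Path 4: Bb ← Mm → Ee
  Mm is a fork and Mm is not conditioned on — no node blocks this path, so it is active.
Path 5: Bb ← Kk → Pp → Ee
  Kk is a fork here and Kk is conditioned on, so the path is blocked at Kk.
At least one path is unblocked, so d-separation fails.

No — Bb and Ee are not d-separated given {Gg, Kk, Pp, Tt}.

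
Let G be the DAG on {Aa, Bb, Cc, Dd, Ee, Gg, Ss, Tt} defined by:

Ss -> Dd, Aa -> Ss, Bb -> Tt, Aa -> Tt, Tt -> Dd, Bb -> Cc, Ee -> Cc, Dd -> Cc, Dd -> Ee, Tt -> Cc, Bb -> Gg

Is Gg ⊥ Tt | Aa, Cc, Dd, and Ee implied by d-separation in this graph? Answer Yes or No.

No

6 paths connect Gg and Tt; each must be blocked for d-separation to hold:
Path 1: Gg ← Bb → Cc ← Dd ← Tt
  Dd is a chain here and Dd is conditioned on, so the path is blocked at Dd.
Path 2: Gg ← Bb → Cc ← Dd ← Ss ← Aa → Tt
  Dd is a chain here and Dd is conditioned on, so the path is blocked at Dd.
Path 3: Gg ← Bb → Cc ← Ee ← Dd ← Tt
  Ee is a chain here and Ee is conditioned on, so the path is blocked at Ee.
Path 4: Gg ← Bb → Cc ← Ee ← Dd ← Ss ← Aa → Tt
  Ee is a chain here and Ee is conditioned on, so the path is blocked at Ee.
Path 5: Gg ← Bb → Cc ← Tt
  Bb is a fork and Bb is not conditioned on; Cc is a collider and Cc is conditioned on, which opens it — no node blocks this path, so it is active.
Path 6: Gg ← Bb → Tt
  Bb is a fork and Bb is not conditioned on — no node blocks this path, so it is active.
Since the path Gg ← Bb → Cc ← Tt is active, Gg and Tt are not d-separated given {Aa, Cc, Dd, Ee}.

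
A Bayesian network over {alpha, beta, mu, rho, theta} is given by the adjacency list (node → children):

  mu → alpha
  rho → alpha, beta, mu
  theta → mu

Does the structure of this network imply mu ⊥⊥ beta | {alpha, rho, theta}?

Yes

We examine all 2 paths between mu and beta:
Path 1: mu → alpha ← rho → beta
  rho is a fork here and rho is conditioned on, so the path is blocked at rho.
Path 2: mu ← rho → beta
  rho is a fork here and rho is conditioned on, so the path is blocked at rho.
All paths are blocked; mu ⊥ beta | {alpha, rho, theta} holds.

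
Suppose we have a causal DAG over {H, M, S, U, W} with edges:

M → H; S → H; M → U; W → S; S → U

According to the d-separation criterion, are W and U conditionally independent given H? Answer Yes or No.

2 paths connect W and U; each must be blocked for d-separation to hold:
Path 1: W → S → H ← M → U
  S is a chain and S is not conditioned on; H is a collider and H is conditioned on, which opens it; M is a fork and M is not conditioned on — no node blocks this path, so it is active.
Path 2: W → S → U
  S is a chain and S is not conditioned on — no node blocks this path, so it is active.
Since the path W → S → H ← M → U is active, W and U are not d-separated given {H}.

No — W and U are not d-separated given {H}.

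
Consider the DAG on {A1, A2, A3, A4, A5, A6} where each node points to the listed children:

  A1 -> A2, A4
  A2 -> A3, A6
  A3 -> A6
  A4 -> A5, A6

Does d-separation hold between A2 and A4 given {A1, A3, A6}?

Enumerating the 3 paths from A2 to A4 and testing each for blocking by {A1, A3, A6}:
Path 1: A2 → A6 ← A4
  A6 is a collider and A6 is conditioned on, which opens it — no node blocks this path, so it is active.
Path 2: A2 ← A1 → A4
  A1 is a fork here and A1 is conditioned on, so the path is blocked at A1.
Path 3: A2 → A3 → A6 ← A4
  A3 is a chain here and A3 is conditioned on, so the path is blocked at A3.
Since the path A2 → A6 ← A4 is active, A2 and A4 are not d-separated given {A1, A3, A6}.

No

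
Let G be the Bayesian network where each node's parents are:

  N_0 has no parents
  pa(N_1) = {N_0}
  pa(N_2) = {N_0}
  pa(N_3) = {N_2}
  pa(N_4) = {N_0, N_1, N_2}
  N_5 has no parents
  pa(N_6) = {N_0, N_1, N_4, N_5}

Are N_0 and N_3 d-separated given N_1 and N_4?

6 paths connect N_0 and N_3; each must be blocked for d-separation to hold:
Path 1: N_0 → N_6 ← N_1 → N_4 ← N_2 → N_3
  N_6 is a collider here and neither N_6 nor any of its descendants is conditioned on, so the collider stays closed — the path is blocked at N_6.
Path 2: N_0 → N_6 ← N_4 ← N_2 → N_3
  N_6 is a collider here and neither N_6 nor any of its descendants is conditioned on, so the collider stays closed — the path is blocked at N_6.
Path 3: N_0 → N_2 → N_3
  N_2 is a chain and N_2 is not conditioned on — no node blocks this path, so it is active.
Path 4: N_0 → N_1 → N_6 ← N_4 ← N_2 → N_3
  N_1 is a chain here and N_1 is conditioned on, so the path is blocked at N_1.
Path 5: N_0 → N_1 → N_4 ← N_2 → N_3
  N_1 is a chain here and N_1 is conditioned on, so the path is blocked at N_1.
Path 6: N_0 → N_4 ← N_2 → N_3
  N_4 is a collider and N_4 is conditioned on, which opens it; N_2 is a fork and N_2 is not conditioned on — no node blocks this path, so it is active.
At least one path is unblocked, so d-separation fails.

No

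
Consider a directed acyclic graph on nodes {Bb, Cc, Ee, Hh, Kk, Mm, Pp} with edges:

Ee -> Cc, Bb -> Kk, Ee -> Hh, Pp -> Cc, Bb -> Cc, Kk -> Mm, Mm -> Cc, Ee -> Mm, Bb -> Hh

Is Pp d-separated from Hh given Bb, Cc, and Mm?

No

6 paths connect Pp and Hh; each must be blocked for d-separation to hold:
Path 1: Pp → Cc ← Mm ← Ee → Hh
  Mm is a chain here and Mm is conditioned on, so the path is blocked at Mm.
Path 2: Pp → Cc ← Mm ← Kk ← Bb → Hh
  Mm is a chain here and Mm is conditioned on, so the path is blocked at Mm.
Path 3: Pp → Cc ← Bb → Hh
  Bb is a fork here and Bb is conditioned on, so the path is blocked at Bb.
Path 4: Pp → Cc ← Bb → Kk → Mm ← Ee → Hh
  Bb is a fork here and Bb is conditioned on, so the path is blocked at Bb.
Path 5: Pp → Cc ← Ee → Hh
  Cc is a collider and Cc is conditioned on, which opens it; Ee is a fork and Ee is not conditioned on — no node blocks this path, so it is active.
Path 6: Pp → Cc ← Ee → Mm ← Kk ← Bb → Hh
  Bb is a fork here and Bb is conditioned on, so the path is blocked at Bb.
Because an active path exists, Pp and Hh are not d-separated.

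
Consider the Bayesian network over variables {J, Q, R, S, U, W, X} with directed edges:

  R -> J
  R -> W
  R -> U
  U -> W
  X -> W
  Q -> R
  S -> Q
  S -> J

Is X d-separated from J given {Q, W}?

No — X and J are not d-separated given {Q, W}.

Enumerating the 4 paths from X to J and testing each for blocking by {Q, W}:
  1. X → W ← R ← Q ← S → J — W:collider[open]; R:chain[open]; Q:chain[blocks]; S:fork[open] ⇒ blocked
  2. X → W ← R → J — W:collider[open]; R:fork[open] ⇒ active
  3. X → W ← U ← R ← Q ← S → J — W:collider[open]; U:chain[open]; R:chain[open]; Q:chain[blocks]; S:fork[open] ⇒ blocked
  4. X → W ← U ← R → J — W:collider[open]; U:chain[open]; R:fork[open] ⇒ active
Because an active path exists, X and J are not d-separated.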